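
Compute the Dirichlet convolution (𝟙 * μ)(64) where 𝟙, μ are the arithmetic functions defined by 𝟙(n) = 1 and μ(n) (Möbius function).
(𝟙 * μ)(64) = 0

Divisors of 64: [1, 2, 4, 8, 16, 32, 64]. For each d | 64:
  d = 1: 𝟙(1) · μ(64/1) = 1 · 0 = 0
  d = 2: 𝟙(2) · μ(64/2) = 1 · 0 = 0
  d = 4: 𝟙(4) · μ(64/4) = 1 · 0 = 0
  d = 8: 𝟙(8) · μ(64/8) = 1 · 0 = 0
  d = 16: 𝟙(16) · μ(64/16) = 1 · 0 = 0
  d = 32: 𝟙(32) · μ(64/32) = 1 · -1 = -1
  d = 64: 𝟙(64) · μ(64/64) = 1 · 1 = 1
Summing: (𝟙 * μ)(64) = 0 + 0 + 0 + 0 + 0 + -1 + 1 = 0.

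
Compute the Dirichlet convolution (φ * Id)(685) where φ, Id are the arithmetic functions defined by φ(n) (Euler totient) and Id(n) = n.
(φ * Id)(685) = 2457

Divisors of 685: [1, 5, 137, 685]. For each d | 685:
  d = 1: φ(1) · Id(685/1) = 1 · 685 = 685
  d = 5: φ(5) · Id(685/5) = 4 · 137 = 548
  d = 137: φ(137) · Id(685/137) = 136 · 5 = 680
  d = 685: φ(685) · Id(685/685) = 544 · 1 = 544
Summing: (φ * Id)(685) = 685 + 548 + 680 + 544 = 2457.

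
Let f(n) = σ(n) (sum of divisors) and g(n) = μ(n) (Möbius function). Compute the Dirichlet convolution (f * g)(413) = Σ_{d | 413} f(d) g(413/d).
(σ * μ)(413) = 413

Divisors of 413: [1, 7, 59, 413]. For each d | 413:
  d = 1: σ(1) · μ(413/1) = 1 · 1 = 1
  d = 7: σ(7) · μ(413/7) = 8 · -1 = -8
  d = 59: σ(59) · μ(413/59) = 60 · -1 = -60
  d = 413: σ(413) · μ(413/413) = 480 · 1 = 480
Summing: (σ * μ)(413) = 1 + -8 + -60 + 480 = 413.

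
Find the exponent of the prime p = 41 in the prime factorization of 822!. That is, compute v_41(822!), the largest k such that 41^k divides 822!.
v_41(822!) = 20

Legendre's formula: v_p(n!) = Σ_{k ≥ 1} ⌊n / p^k⌋. For p = 41, n = 822, the terms are:
  ⌊822/41^1⌋ = ⌊822/41⌋ = 20
(the next term ⌊822/41^2⌋ = 0, terminating the sum). Summing: v_41(822!) = 20 = 20.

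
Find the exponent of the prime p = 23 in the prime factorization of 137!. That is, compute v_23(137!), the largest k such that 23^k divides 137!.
v_23(137!) = 5

Legendre's formula: v_p(n!) = Σ_{k ≥ 1} ⌊n / p^k⌋. For p = 23, n = 137, the terms are:
  ⌊137/23^1⌋ = ⌊137/23⌋ = 5
(the next term ⌊137/23^2⌋ = 0, terminating the sum). Summing: v_23(137!) = 5 = 5.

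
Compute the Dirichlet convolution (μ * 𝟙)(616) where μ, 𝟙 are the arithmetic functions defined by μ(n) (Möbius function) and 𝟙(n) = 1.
(μ * 𝟙)(616) = 0

Divisors of 616: [1, 2, 4, 7, 8, 11, 14, 22, 28, 44, 56, 77, 88, 154, 308, 616]. For each d | 616:
  d = 1: μ(1) · 𝟙(616/1) = 1 · 1 = 1
  d = 2: μ(2) · 𝟙(616/2) = -1 · 1 = -1
  d = 4: μ(4) · 𝟙(616/4) = 0 · 1 = 0
  d = 7: μ(7) · 𝟙(616/7) = -1 · 1 = -1
  d = 8: μ(8) · 𝟙(616/8) = 0 · 1 = 0
  d = 11: μ(11) · 𝟙(616/11) = -1 · 1 = -1
  d = 14: μ(14) · 𝟙(616/14) = 1 · 1 = 1
  d = 22: μ(22) · 𝟙(616/22) = 1 · 1 = 1
  d = 28: μ(28) · 𝟙(616/28) = 0 · 1 = 0
  d = 44: μ(44) · 𝟙(616/44) = 0 · 1 = 0
  d = 56: μ(56) · 𝟙(616/56) = 0 · 1 = 0
  d = 77: μ(77) · 𝟙(616/77) = 1 · 1 = 1
  d = 88: μ(88) · 𝟙(616/88) = 0 · 1 = 0
  d = 154: μ(154) · 𝟙(616/154) = -1 · 1 = -1
  d = 308: μ(308) · 𝟙(616/308) = 0 · 1 = 0
  d = 616: μ(616) · 𝟙(616/616) = 0 · 1 = 0
Summing: (μ * 𝟙)(616) = 1 + -1 + 0 + -1 + 0 + -1 + 1 + 1 + 0 + 0 + 0 + 1 + 0 + -1 + 0 + 0 = 0.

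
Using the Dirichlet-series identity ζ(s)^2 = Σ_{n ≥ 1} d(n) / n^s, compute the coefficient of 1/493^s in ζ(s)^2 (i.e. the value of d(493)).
d(493) = 4

ζ(s)^2 = (Σ 1/m^s)(Σ 1/k^s). The coefficient of 1/n^s in the product is the number of ordered pairs (m, k) with mk = n, which equals d(n). For n = 493, divisors are [1, 17, 29, 493], so d(493) = 4.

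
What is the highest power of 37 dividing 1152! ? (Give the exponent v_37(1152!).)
v_37(1152!) = 31

Legendre's formula: v_p(n!) = Σ_{k ≥ 1} ⌊n / p^k⌋. For p = 37, n = 1152, the terms are:
  ⌊1152/37^1⌋ = ⌊1152/37⌋ = 31
(the next term ⌊1152/37^2⌋ = 0, terminating the sum). Summing: v_37(1152!) = 31 = 31.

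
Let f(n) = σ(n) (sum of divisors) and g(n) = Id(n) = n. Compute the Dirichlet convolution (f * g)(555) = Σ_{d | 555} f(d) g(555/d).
(σ * Id)(555) = 5775

Divisors of 555: [1, 3, 5, 15, 37, 111, 185, 555]. For each d | 555:
  d = 1: σ(1) · Id(555/1) = 1 · 555 = 555
  d = 3: σ(3) · Id(555/3) = 4 · 185 = 740
  d = 5: σ(5) · Id(555/5) = 6 · 111 = 666
  d = 15: σ(15) · Id(555/15) = 24 · 37 = 888
  d = 37: σ(37) · Id(555/37) = 38 · 15 = 570
  d = 111: σ(111) · Id(555/111) = 152 · 5 = 760
  d = 185: σ(185) · Id(555/185) = 228 · 3 = 684
  d = 555: σ(555) · Id(555/555) = 912 · 1 = 912
Summing: (σ * Id)(555) = 555 + 740 + 666 + 888 + 570 + 760 + 684 + 912 = 5775.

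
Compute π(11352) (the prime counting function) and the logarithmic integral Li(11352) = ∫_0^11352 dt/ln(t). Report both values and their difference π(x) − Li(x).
π(11352) = 1371;  Li(11352) ≈ 1391.91;  π(x) − Li(x) ≈ -20.91.

Direct count of primes ≤ 11352 gives π(11352) = 1371. Numerical evaluation of the logarithmic integral gives Li(11352) ≈ 1391.91. The difference π(x) − Li(x) ≈ -20.91 is typically negative for small/moderate x (Li(x) overestimates), though Littlewood's theorem shows this sign changes infinitely often.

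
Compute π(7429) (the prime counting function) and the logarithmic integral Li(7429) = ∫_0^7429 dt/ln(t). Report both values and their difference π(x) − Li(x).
π(7429) = 941;  Li(7429) ≈ 962.62;  π(x) − Li(x) ≈ -21.62.

Direct count of primes ≤ 7429 gives π(7429) = 941. Numerical evaluation of the logarithmic integral gives Li(7429) ≈ 962.62. The difference π(x) − Li(x) ≈ -21.62 is typically negative for small/moderate x (Li(x) overestimates), though Littlewood's theorem shows this sign changes infinitely often.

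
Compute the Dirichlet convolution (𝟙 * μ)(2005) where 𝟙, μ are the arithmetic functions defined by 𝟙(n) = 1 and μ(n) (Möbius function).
(𝟙 * μ)(2005) = 0

Divisors of 2005: [1, 5, 401, 2005]. For each d | 2005:
  d = 1: 𝟙(1) · μ(2005/1) = 1 · 1 = 1
  d = 5: 𝟙(5) · μ(2005/5) = 1 · -1 = -1
  d = 401: 𝟙(401) · μ(2005/401) = 1 · -1 = -1
  d = 2005: 𝟙(2005) · μ(2005/2005) = 1 · 1 = 1
Summing: (𝟙 * μ)(2005) = 1 + -1 + -1 + 1 = 0.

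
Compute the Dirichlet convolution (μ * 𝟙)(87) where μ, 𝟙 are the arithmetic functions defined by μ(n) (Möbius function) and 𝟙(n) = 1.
(μ * 𝟙)(87) = 0

Divisors of 87: [1, 3, 29, 87]. For each d | 87:
  d = 1: μ(1) · 𝟙(87/1) = 1 · 1 = 1
  d = 3: μ(3) · 𝟙(87/3) = -1 · 1 = -1
  d = 29: μ(29) · 𝟙(87/29) = -1 · 1 = -1
  d = 87: μ(87) · 𝟙(87/87) = 1 · 1 = 1
Summing: (μ * 𝟙)(87) = 1 + -1 + -1 + 1 = 0.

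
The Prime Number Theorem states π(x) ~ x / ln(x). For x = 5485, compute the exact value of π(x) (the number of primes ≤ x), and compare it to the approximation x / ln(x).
π(5485) = 725;  x/ln(x) ≈ 637.07;  relative error ≈ 12.13%.

Directly count primes up to 5485: π(5485) = 725. The PNT approximation gives 5485/ln(5485) ≈ 5485/8.60977 ≈ 637.07. Relative error (π(x) − x/ln(x)) / π(x) ≈ 12.13%; the approximation is known to undercount slightly (Li(x) is a better estimate).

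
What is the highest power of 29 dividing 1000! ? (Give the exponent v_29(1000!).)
v_29(1000!) = 35

Legendre's formula: v_p(n!) = Σ_{k ≥ 1} ⌊n / p^k⌋. For p = 29, n = 1000, the terms are:
  ⌊1000/29^1⌋ = ⌊1000/29⌋ = 34
  ⌊1000/29^2⌋ = ⌊1000/841⌋ = 1
(the next term ⌊1000/29^3⌋ = 0, terminating the sum). Summing: v_29(1000!) = 34 + 1 = 35.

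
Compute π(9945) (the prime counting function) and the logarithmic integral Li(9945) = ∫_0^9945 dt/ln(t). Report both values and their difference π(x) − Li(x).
π(9945) = 1226;  Li(9945) ≈ 1240.16;  π(x) − Li(x) ≈ -14.16.

Direct count of primes ≤ 9945 gives π(9945) = 1226. Numerical evaluation of the logarithmic integral gives Li(9945) ≈ 1240.16. The difference π(x) − Li(x) ≈ -14.16 is typically negative for small/moderate x (Li(x) overestimates), though Littlewood's theorem shows this sign changes infinitely often.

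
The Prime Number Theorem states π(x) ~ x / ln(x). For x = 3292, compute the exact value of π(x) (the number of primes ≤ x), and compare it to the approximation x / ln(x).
π(3292) = 462;  x/ln(x) ≈ 406.46;  relative error ≈ 12.02%.

Directly count primes up to 3292: π(3292) = 462. The PNT approximation gives 3292/ln(3292) ≈ 3292/8.09925 ≈ 406.46. Relative error (π(x) − x/ln(x)) / π(x) ≈ 12.02%; the approximation is known to undercount slightly (Li(x) is a better estimate).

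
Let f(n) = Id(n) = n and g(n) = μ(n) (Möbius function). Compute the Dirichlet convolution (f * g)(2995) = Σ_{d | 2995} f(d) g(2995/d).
(Id * μ)(2995) = 2392

Divisors of 2995: [1, 5, 599, 2995]. For each d | 2995:
  d = 1: Id(1) · μ(2995/1) = 1 · 1 = 1
  d = 5: Id(5) · μ(2995/5) = 5 · -1 = -5
  d = 599: Id(599) · μ(2995/599) = 599 · -1 = -599
  d = 2995: Id(2995) · μ(2995/2995) = 2995 · 1 = 2995
Summing: (Id * μ)(2995) = 1 + -5 + -599 + 2995 = 2392.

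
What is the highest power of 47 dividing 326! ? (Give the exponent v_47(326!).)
v_47(326!) = 6

Legendre's formula: v_p(n!) = Σ_{k ≥ 1} ⌊n / p^k⌋. For p = 47, n = 326, the terms are:
  ⌊326/47^1⌋ = ⌊326/47⌋ = 6
(the next term ⌊326/47^2⌋ = 0, terminating the sum). Summing: v_47(326!) = 6 = 6.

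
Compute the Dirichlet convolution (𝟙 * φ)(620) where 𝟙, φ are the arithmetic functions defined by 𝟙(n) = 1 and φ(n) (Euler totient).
(𝟙 * φ)(620) = 620

Divisors of 620: [1, 2, 4, 5, 10, 20, 31, 62, 124, 155, 310, 620]. For each d | 620:
  d = 1: 𝟙(1) · φ(620/1) = 1 · 240 = 240
  d = 2: 𝟙(2) · φ(620/2) = 1 · 120 = 120
  d = 4: 𝟙(4) · φ(620/4) = 1 · 120 = 120
  d = 5: 𝟙(5) · φ(620/5) = 1 · 60 = 60
  d = 10: 𝟙(10) · φ(620/10) = 1 · 30 = 30
  d = 20: 𝟙(20) · φ(620/20) = 1 · 30 = 30
  d = 31: 𝟙(31) · φ(620/31) = 1 · 8 = 8
  d = 62: 𝟙(62) · φ(620/62) = 1 · 4 = 4
  d = 124: 𝟙(124) · φ(620/124) = 1 · 4 = 4
  d = 155: 𝟙(155) · φ(620/155) = 1 · 2 = 2
  d = 310: 𝟙(310) · φ(620/310) = 1 · 1 = 1
  d = 620: 𝟙(620) · φ(620/620) = 1 · 1 = 1
Summing: (𝟙 * φ)(620) = 240 + 120 + 120 + 60 + 30 + 30 + 8 + 4 + 4 + 2 + 1 + 1 = 620.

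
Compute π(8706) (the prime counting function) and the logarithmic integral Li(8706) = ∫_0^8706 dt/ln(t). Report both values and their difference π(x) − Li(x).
π(8706) = 1084;  Li(8706) ≈ 1104.60;  π(x) − Li(x) ≈ -20.60.

Direct count of primes ≤ 8706 gives π(8706) = 1084. Numerical evaluation of the logarithmic integral gives Li(8706) ≈ 1104.60. The difference π(x) − Li(x) ≈ -20.60 is typically negative for small/moderate x (Li(x) overestimates), though Littlewood's theorem shows this sign changes infinitely often.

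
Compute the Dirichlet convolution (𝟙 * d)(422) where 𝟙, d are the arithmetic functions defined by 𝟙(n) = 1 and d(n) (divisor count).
(𝟙 * d)(422) = 9

Divisors of 422: [1, 2, 211, 422]. For each d | 422:
  d = 1: 𝟙(1) · d(422/1) = 1 · 4 = 4
  d = 2: 𝟙(2) · d(422/2) = 1 · 2 = 2
  d = 211: 𝟙(211) · d(422/211) = 1 · 2 = 2
  d = 422: 𝟙(422) · d(422/422) = 1 · 1 = 1
Summing: (𝟙 * d)(422) = 4 + 2 + 2 + 1 = 9.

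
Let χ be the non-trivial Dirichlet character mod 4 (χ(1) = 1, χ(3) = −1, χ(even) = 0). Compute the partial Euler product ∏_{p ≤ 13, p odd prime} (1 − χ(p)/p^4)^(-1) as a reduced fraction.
∏ = 12412162137375/12550936856576

The odd primes p ≤ 13 are [3, 5, 7, 11, 13]. For each, χ(p) = 1 if p ≡ 1 mod 4, χ(p) = −1 if p ≡ 3 mod 4. Taking (1 − χ(p)/p^4)^(-1) = p^4/(p^4 − χ(p)): (1 − (-1)/3^4)^(-1) · (1 − (1)/5^4)^(-1) · (1 − (-1)/7^4)^(-1) · (1 − (-1)/11^4)^(-1) · (1 − (1)/13^4)^(-1) = 12412162137375/12550936856576.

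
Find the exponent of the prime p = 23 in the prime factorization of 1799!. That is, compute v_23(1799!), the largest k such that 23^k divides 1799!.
v_23(1799!) = 81

Legendre's formula: v_p(n!) = Σ_{k ≥ 1} ⌊n / p^k⌋. For p = 23, n = 1799, the terms are:
  ⌊1799/23^1⌋ = ⌊1799/23⌋ = 78
  ⌊1799/23^2⌋ = ⌊1799/529⌋ = 3
(the next term ⌊1799/23^3⌋ = 0, terminating the sum). Summing: v_23(1799!) = 78 + 3 = 81.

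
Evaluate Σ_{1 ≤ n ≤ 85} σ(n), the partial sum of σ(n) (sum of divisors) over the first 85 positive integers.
Σ_{n ≤ 85} σ(n) = 5977

Compute σ(n) for each 1 ≤ n ≤ 85: σ(1) = 1, σ(2) = 3, σ(3) = 4, σ(4) = 7, σ(5) = 6, σ(6) = 12, σ(7) = 8, σ(8) = 15, σ(9) = 13, σ(10) = 18, σ(11) = 12, σ(12) = 28, σ(13) = 14, σ(14) = 24, σ(15) = 24, σ(16) = 31, σ(17) = 18, σ(18) = 39, σ(19) = 20, σ(20) = 42, σ(21) = 32, σ(22) = 36, σ(23) = 24, σ(24) = 60, σ(25) = 31, σ(26) = 42, σ(27) = 40, σ(28) = 56, σ(29) = 30, σ(30) = 72, σ(31) = 32, σ(32) = 63, σ(33) = 48, σ(34) = 54, σ(35) = 48, σ(36) = 91, σ(37) = 38, σ(38) = 60, σ(39) = 56, σ(40) = 90, σ(41) = 42, σ(42) = 96, σ(43) = 44, σ(44) = 84, σ(45) = 78, σ(46) = 72, σ(47) = 48, σ(48) = 124, σ(49) = 57, σ(50) = 93, σ(51) = 72, σ(52) = 98, σ(53) = 54, σ(54) = 120, σ(55) = 72, σ(56) = 120, σ(57) = 80, σ(58) = 90, σ(59) = 60, σ(60) = 168, σ(61) = 62, σ(62) = 96, σ(63) = 104, σ(64) = 127, σ(65) = 84, σ(66) = 144, σ(67) = 68, σ(68) = 126, σ(69) = 96, σ(70) = 144, σ(71) = 72, σ(72) = 195, σ(73) = 74, σ(74) = 114, σ(75) = 124, σ(76) = 140, σ(77) = 96, σ(78) = 168, σ(79) = 80, σ(80) = 186, σ(81) = 121, σ(82) = 126, σ(83) = 84, σ(84) = 224, σ(85) = 108. Summing all 85 values: 5977. (Average order: Σ_{n ≤ x} σ(n) ~ (π²/12) x². For x = 85, (π²/12)·85² ≈ 5942.32.)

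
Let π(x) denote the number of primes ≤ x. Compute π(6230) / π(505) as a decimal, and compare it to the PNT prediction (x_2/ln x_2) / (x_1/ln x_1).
π(6230)/π(505) = 811/96 ≈ 8.4479;  PNT prediction ≈ 8.7889.

π(505) = 96 and π(6230) = 811, so π(6230)/π(505) ≈ 8.4479. The PNT-predicted ratio is (6230/ln(6230)) / (505/ln(505)) ≈ 8.7889. The two agree to within a few percent, as expected.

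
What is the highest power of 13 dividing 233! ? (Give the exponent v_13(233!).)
v_13(233!) = 18

Legendre's formula: v_p(n!) = Σ_{k ≥ 1} ⌊n / p^k⌋. For p = 13, n = 233, the terms are:
  ⌊233/13^1⌋ = ⌊233/13⌋ = 17
  ⌊233/13^2⌋ = ⌊233/169⌋ = 1
(the next term ⌊233/13^3⌋ = 0, terminating the sum). Summing: v_13(233!) = 17 + 1 = 18.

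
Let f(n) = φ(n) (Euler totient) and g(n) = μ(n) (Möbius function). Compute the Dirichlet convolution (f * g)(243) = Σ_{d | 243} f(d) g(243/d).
(φ * μ)(243) = 108

Divisors of 243: [1, 3, 9, 27, 81, 243]. For each d | 243:
  d = 1: φ(1) · μ(243/1) = 1 · 0 = 0
  d = 3: φ(3) · μ(243/3) = 2 · 0 = 0
  d = 9: φ(9) · μ(243/9) = 6 · 0 = 0
  d = 27: φ(27) · μ(243/27) = 18 · 0 = 0
  d = 81: φ(81) · μ(243/81) = 54 · -1 = -54
  d = 243: φ(243) · μ(243/243) = 162 · 1 = 162
Summing: (φ * μ)(243) = 0 + 0 + 0 + 0 + -54 + 162 = 108.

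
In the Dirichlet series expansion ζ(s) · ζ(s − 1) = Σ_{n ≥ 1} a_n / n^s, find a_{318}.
σ(318) = 648

In the product (Σ m^0/m^s)(Σ k / k^s) = Σ (Σ_{d | n} d) / n^s, the coefficient of 1/n^s is σ(n) = Σ_{d | n} d. For n = 318, divisors are [1, 2, 3, 6, 53, 106, 159, 318]; summing: σ(318) = 648.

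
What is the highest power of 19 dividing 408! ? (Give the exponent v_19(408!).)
v_19(408!) = 22

Legendre's formula: v_p(n!) = Σ_{k ≥ 1} ⌊n / p^k⌋. For p = 19, n = 408, the terms are:
  ⌊408/19^1⌋ = ⌊408/19⌋ = 21
  ⌊408/19^2⌋ = ⌊408/361⌋ = 1
(the next term ⌊408/19^3⌋ = 0, terminating the sum). Summing: v_19(408!) = 21 + 1 = 22.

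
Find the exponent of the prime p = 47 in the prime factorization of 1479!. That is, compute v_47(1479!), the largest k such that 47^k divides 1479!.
v_47(1479!) = 31

Legendre's formula: v_p(n!) = Σ_{k ≥ 1} ⌊n / p^k⌋. For p = 47, n = 1479, the terms are:
  ⌊1479/47^1⌋ = ⌊1479/47⌋ = 31
(the next term ⌊1479/47^2⌋ = 0, terminating the sum). Summing: v_47(1479!) = 31 = 31.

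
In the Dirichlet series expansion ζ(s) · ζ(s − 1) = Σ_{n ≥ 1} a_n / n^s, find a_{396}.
σ(396) = 1092

In the product (Σ m^0/m^s)(Σ k / k^s) = Σ (Σ_{d | n} d) / n^s, the coefficient of 1/n^s is σ(n) = Σ_{d | n} d. For n = 396, divisors are [1, 2, 3, 4, 6, 9, 11, 12, 18, 22, 33, 36, 44, 66, 99, 132, 198, 396]; summing: σ(396) = 1092.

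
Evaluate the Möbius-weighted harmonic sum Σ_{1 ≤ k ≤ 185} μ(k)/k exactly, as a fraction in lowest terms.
Σ μ(k)/k = -4481120979852480116694118773007716790549280440823659912246175579060127/899557715467591630453369012945614634379252921727391775909918599930435715

Values of μ(k) for 1 ≤ k ≤ 185: μ(1) = 1, μ(2) = -1, μ(3) = -1, μ(5) = -1, μ(6) = 1, μ(7) = -1, μ(10) = 1, μ(11) = -1, μ(13) = -1, μ(14) = 1, μ(15) = 1, μ(17) = -1, μ(19) = -1, μ(21) = 1, μ(22) = 1, μ(23) = -1, μ(26) = 1, μ(29) = -1, μ(30) = -1, μ(31) = -1, μ(33) = 1, μ(34) = 1, μ(35) = 1, μ(37) = -1, μ(38) = 1, μ(39) = 1, μ(41) = -1, μ(42) = -1, μ(43) = -1, μ(46) = 1, μ(47) = -1, μ(51) = 1, μ(53) = -1, μ(55) = 1, μ(57) = 1, μ(58) = 1, μ(59) = -1, μ(61) = -1, μ(62) = 1, μ(65) = 1, μ(66) = -1, μ(67) = -1, μ(69) = 1, μ(70) = -1, μ(71) = -1, μ(73) = -1, μ(74) = 1, μ(77) = 1, μ(78) = -1, μ(79) = -1, μ(82) = 1, μ(83) = -1, μ(85) = 1, μ(86) = 1, μ(87) = 1, μ(89) = -1, μ(91) = 1, μ(93) = 1, μ(94) = 1, μ(95) = 1, μ(97) = -1, μ(101) = -1, μ(102) = -1, μ(103) = -1, μ(105) = -1, μ(106) = 1, μ(107) = -1, μ(109) = -1, μ(110) = -1, μ(111) = 1, μ(113) = -1, μ(114) = -1, μ(115) = 1, μ(118) = 1, μ(119) = 1, μ(122) = 1, μ(123) = 1, μ(127) = -1, μ(129) = 1, μ(130) = -1, μ(131) = -1, μ(133) = 1, μ(134) = 1, μ(137) = -1, μ(138) = -1, μ(139) = -1, μ(141) = 1, μ(142) = 1, μ(143) = 1, μ(145) = 1, μ(146) = 1, μ(149) = -1, μ(151) = -1, μ(154) = -1, μ(155) = 1, μ(157) = -1, μ(158) = 1, μ(159) = 1, μ(161) = 1, μ(163) = -1, μ(165) = -1, μ(166) = 1, μ(167) = -1, μ(170) = -1, μ(173) = -1, μ(174) = -1, μ(177) = 1, μ(178) = 1, μ(179) = -1, μ(181) = -1, μ(182) = -1, μ(183) = 1, μ(185) = 1, with μ = 0 on non-squarefree integers. Summing μ(k)/k for k where μ(k) ≠ 0 gives -4481120979852480116694118773007716790549280440823659912246175579060127/899557715467591630453369012945614634379252921727391775909918599930435715 ≈ -0.0050. (PNT ⟺ this sum → 0 as n → ∞.)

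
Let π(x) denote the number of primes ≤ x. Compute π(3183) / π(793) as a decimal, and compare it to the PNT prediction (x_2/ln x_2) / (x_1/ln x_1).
π(3183)/π(793) = 450/138 ≈ 3.2609;  PNT prediction ≈ 3.3223.

π(793) = 138 and π(3183) = 450, so π(3183)/π(793) ≈ 3.2609. The PNT-predicted ratio is (3183/ln(3183)) / (793/ln(793)) ≈ 3.3223. The two agree to within a few percent, as expected.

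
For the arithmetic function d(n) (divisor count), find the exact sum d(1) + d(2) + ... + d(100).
Σ_{n ≤ 100} d(n) = 482

Compute d(n) for each 1 ≤ n ≤ 100: d(1) = 1, d(2) = 2, d(3) = 2, d(4) = 3, d(5) = 2, d(6) = 4, d(7) = 2, d(8) = 4, d(9) = 3, d(10) = 4, d(11) = 2, d(12) = 6, d(13) = 2, d(14) = 4, d(15) = 4, d(16) = 5, d(17) = 2, d(18) = 6, d(19) = 2, d(20) = 6, d(21) = 4, d(22) = 4, d(23) = 2, d(24) = 8, d(25) = 3, d(26) = 4, d(27) = 4, d(28) = 6, d(29) = 2, d(30) = 8, d(31) = 2, d(32) = 6, d(33) = 4, d(34) = 4, d(35) = 4, d(36) = 9, d(37) = 2, d(38) = 4, d(39) = 4, d(40) = 8, d(41) = 2, d(42) = 8, d(43) = 2, d(44) = 6, d(45) = 6, d(46) = 4, d(47) = 2, d(48) = 10, d(49) = 3, d(50) = 6, d(51) = 4, d(52) = 6, d(53) = 2, d(54) = 8, d(55) = 4, d(56) = 8, d(57) = 4, d(58) = 4, d(59) = 2, d(60) = 12, d(61) = 2, d(62) = 4, d(63) = 6, d(64) = 7, d(65) = 4, d(66) = 8, d(67) = 2, d(68) = 6, d(69) = 4, d(70) = 8, d(71) = 2, d(72) = 12, d(73) = 2, d(74) = 4, d(75) = 6, d(76) = 6, d(77) = 4, d(78) = 8, d(79) = 2, d(80) = 10, d(81) = 5, d(82) = 4, d(83) = 2, d(84) = 12, d(85) = 4, d(86) = 4, d(87) = 4, d(88) = 8, d(89) = 2, d(90) = 12, d(91) = 4, d(92) = 6, d(93) = 4, d(94) = 4, d(95) = 4, d(96) = 12, d(97) = 2, d(98) = 6, d(99) = 6, d(100) = 9. Summing all 100 values: 482. (Dirichlet's divisor formula: Σ_{n ≤ x} d(n) = x ln(x) + (2γ − 1) x + O(√x). For x = 100, the asymptotic estimate is ≈ 475.96.)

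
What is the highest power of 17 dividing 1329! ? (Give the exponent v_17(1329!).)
v_17(1329!) = 82

Legendre's formula: v_p(n!) = Σ_{k ≥ 1} ⌊n / p^k⌋. For p = 17, n = 1329, the terms are:
  ⌊1329/17^1⌋ = ⌊1329/17⌋ = 78
  ⌊1329/17^2⌋ = ⌊1329/289⌋ = 4
(the next term ⌊1329/17^3⌋ = 0, terminating the sum). Summing: v_17(1329!) = 78 + 4 = 82.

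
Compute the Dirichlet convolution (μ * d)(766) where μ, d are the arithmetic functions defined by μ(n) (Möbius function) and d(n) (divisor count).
(μ * d)(766) = 1

Divisors of 766: [1, 2, 383, 766]. For each d | 766:
  d = 1: μ(1) · d(766/1) = 1 · 4 = 4
  d = 2: μ(2) · d(766/2) = -1 · 2 = -2
  d = 383: μ(383) · d(766/383) = -1 · 2 = -2
  d = 766: μ(766) · d(766/766) = 1 · 1 = 1
Summing: (μ * d)(766) = 4 + -2 + -2 + 1 = 1.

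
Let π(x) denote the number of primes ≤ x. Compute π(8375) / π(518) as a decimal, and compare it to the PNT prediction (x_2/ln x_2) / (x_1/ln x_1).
π(8375)/π(518) = 1048/97 ≈ 10.8041;  PNT prediction ≈ 11.1867.

π(518) = 97 and π(8375) = 1048, so π(8375)/π(518) ≈ 10.8041. The PNT-predicted ratio is (8375/ln(8375)) / (518/ln(518)) ≈ 11.1867. The two agree to within a few percent, as expected.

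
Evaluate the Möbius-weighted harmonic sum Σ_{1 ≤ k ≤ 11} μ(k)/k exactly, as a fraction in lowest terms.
Σ μ(k)/k = -1/2310

Values of μ(k) for 1 ≤ k ≤ 11: μ(1) = 1, μ(2) = -1, μ(3) = -1, μ(5) = -1, μ(6) = 1, μ(7) = -1, μ(10) = 1, μ(11) = -1, with μ = 0 on non-squarefree integers. Summing μ(k)/k for k where μ(k) ≠ 0 gives -1/2310 ≈ -0.0004. (PNT ⟺ this sum → 0 as n → ∞.)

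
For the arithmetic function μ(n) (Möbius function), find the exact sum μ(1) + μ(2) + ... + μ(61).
Σ_{n ≤ 61} μ(n) = -2

Compute μ(n) for each 1 ≤ n ≤ 61: μ(1) = 1, μ(2) = -1, μ(3) = -1, μ(4) = 0, μ(5) = -1, μ(6) = 1, μ(7) = -1, μ(8) = 0, μ(9) = 0, μ(10) = 1, μ(11) = -1, μ(12) = 0, μ(13) = -1, μ(14) = 1, μ(15) = 1, μ(16) = 0, μ(17) = -1, μ(18) = 0, μ(19) = -1, μ(20) = 0, μ(21) = 1, μ(22) = 1, μ(23) = -1, μ(24) = 0, μ(25) = 0, μ(26) = 1, μ(27) = 0, μ(28) = 0, μ(29) = -1, μ(30) = -1, μ(31) = -1, μ(32) = 0, μ(33) = 1, μ(34) = 1, μ(35) = 1, μ(36) = 0, μ(37) = -1, μ(38) = 1, μ(39) = 1, μ(40) = 0, μ(41) = -1, μ(42) = -1, μ(43) = -1, μ(44) = 0, μ(45) = 0, μ(46) = 1, μ(47) = -1, μ(48) = 0, μ(49) = 0, μ(50) = 0, μ(51) = 1, μ(52) = 0, μ(53) = -1, μ(54) = 0, μ(55) = 1, μ(56) = 0, μ(57) = 1, μ(58) = 1, μ(59) = -1, μ(60) = 0, μ(61) = -1. Summing all 61 values: -2. (Mertens function M(x) = Σ_{n ≤ x} μ(n); on average M(x) should be small (PNT ⟺ M(x) = o(x)).)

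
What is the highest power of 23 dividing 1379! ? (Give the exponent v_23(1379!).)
v_23(1379!) = 61

Legendre's formula: v_p(n!) = Σ_{k ≥ 1} ⌊n / p^k⌋. For p = 23, n = 1379, the terms are:
  ⌊1379/23^1⌋ = ⌊1379/23⌋ = 59
  ⌊1379/23^2⌋ = ⌊1379/529⌋ = 2
(the next term ⌊1379/23^3⌋ = 0, terminating the sum). Summing: v_23(1379!) = 59 + 2 = 61.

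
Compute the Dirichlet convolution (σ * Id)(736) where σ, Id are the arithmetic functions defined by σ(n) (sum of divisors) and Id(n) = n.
(σ * Id)(736) = 15087

Divisors of 736: [1, 2, 4, 8, 16, 23, 32, 46, 92, 184, 368, 736]. For each d | 736:
  d = 1: σ(1) · Id(736/1) = 1 · 736 = 736
  d = 2: σ(2) · Id(736/2) = 3 · 368 = 1104
  d = 4: σ(4) · Id(736/4) = 7 · 184 = 1288
  d = 8: σ(8) · Id(736/8) = 15 · 92 = 1380
  d = 16: σ(16) · Id(736/16) = 31 · 46 = 1426
  d = 23: σ(23) · Id(736/23) = 24 · 32 = 768
  d = 32: σ(32) · Id(736/32) = 63 · 23 = 1449
  d = 46: σ(46) · Id(736/46) = 72 · 16 = 1152
  d = 92: σ(92) · Id(736/92) = 168 · 8 = 1344
  d = 184: σ(184) · Id(736/184) = 360 · 4 = 1440
  d = 368: σ(368) · Id(736/368) = 744 · 2 = 1488
  d = 736: σ(736) · Id(736/736) = 1512 · 1 = 1512
Summing: (σ * Id)(736) = 736 + 1104 + 1288 + 1380 + 1426 + 768 + 1449 + 1152 + 1344 + 1440 + 1488 + 1512 = 15087.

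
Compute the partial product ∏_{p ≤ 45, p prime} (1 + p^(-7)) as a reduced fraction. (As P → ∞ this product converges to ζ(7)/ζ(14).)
∏ = 520809220089538061022644224225580227698833285987386472597926245148089867161153104280287356125184/516528479137134655019209847872578550121603875954111837055841148542846145248143400719531810009375

The primes p ≤ 45 are [2, 3, 5, 7, 11, 13, 17, 19, 23, 29, 31, 37, 41, 43]. For each, (1 + 1/p^7) = (p^7 + 1)/p^7. Multiplying these fractions over p ∈ [2, 3, 5, 7, 11, 13, 17, 19, 23, 29, 31, 37, 41, 43] gives 520809220089538061022644224225580227698833285987386472597926245148089867161153104280287356125184/516528479137134655019209847872578550121603875954111837055841148542846145248143400719531810009375. (In the limit P → ∞ this tends to ζ(7)/ζ(14).)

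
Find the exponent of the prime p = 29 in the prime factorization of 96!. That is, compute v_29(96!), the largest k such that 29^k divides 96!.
v_29(96!) = 3

Legendre's formula: v_p(n!) = Σ_{k ≥ 1} ⌊n / p^k⌋. For p = 29, n = 96, the terms are:
  ⌊96/29^1⌋ = ⌊96/29⌋ = 3
(the next term ⌊96/29^2⌋ = 0, terminating the sum). Summing: v_29(96!) = 3 = 3.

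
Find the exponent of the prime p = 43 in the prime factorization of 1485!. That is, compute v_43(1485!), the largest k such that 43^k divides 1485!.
v_43(1485!) = 34

Legendre's formula: v_p(n!) = Σ_{k ≥ 1} ⌊n / p^k⌋. For p = 43, n = 1485, the terms are:
  ⌊1485/43^1⌋ = ⌊1485/43⌋ = 34
(the next term ⌊1485/43^2⌋ = 0, terminating the sum). Summing: v_43(1485!) = 34 = 34.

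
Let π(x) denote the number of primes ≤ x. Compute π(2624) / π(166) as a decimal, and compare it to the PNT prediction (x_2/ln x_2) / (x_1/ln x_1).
π(2624)/π(166) = 381/38 ≈ 10.0263;  PNT prediction ≈ 10.2644.

π(166) = 38 and π(2624) = 381, so π(2624)/π(166) ≈ 10.0263. The PNT-predicted ratio is (2624/ln(2624)) / (166/ln(166)) ≈ 10.2644. The two agree to within a few percent, as expected.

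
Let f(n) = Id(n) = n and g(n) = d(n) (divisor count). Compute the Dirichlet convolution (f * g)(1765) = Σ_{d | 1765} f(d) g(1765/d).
(Id * d)(1765) = 2485

Divisors of 1765: [1, 5, 353, 1765]. For each d | 1765:
  d = 1: Id(1) · d(1765/1) = 1 · 4 = 4
  d = 5: Id(5) · d(1765/5) = 5 · 2 = 10
  d = 353: Id(353) · d(1765/353) = 353 · 2 = 706
  d = 1765: Id(1765) · d(1765/1765) = 1765 · 1 = 1765
Summing: (Id * d)(1765) = 4 + 10 + 706 + 1765 = 2485.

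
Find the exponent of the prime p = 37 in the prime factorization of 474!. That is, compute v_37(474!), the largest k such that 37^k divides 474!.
v_37(474!) = 12

Legendre's formula: v_p(n!) = Σ_{k ≥ 1} ⌊n / p^k⌋. For p = 37, n = 474, the terms are:
  ⌊474/37^1⌋ = ⌊474/37⌋ = 12
(the next term ⌊474/37^2⌋ = 0, terminating the sum). Summing: v_37(474!) = 12 = 12.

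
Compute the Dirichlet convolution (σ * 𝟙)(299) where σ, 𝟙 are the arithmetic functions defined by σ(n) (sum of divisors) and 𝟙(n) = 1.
(σ * 𝟙)(299) = 375

Divisors of 299: [1, 13, 23, 299]. For each d | 299:
  d = 1: σ(1) · 𝟙(299/1) = 1 · 1 = 1
  d = 13: σ(13) · 𝟙(299/13) = 14 · 1 = 14
  d = 23: σ(23) · 𝟙(299/23) = 24 · 1 = 24
  d = 299: σ(299) · 𝟙(299/299) = 336 · 1 = 336
Summing: (σ * 𝟙)(299) = 1 + 14 + 24 + 336 = 375.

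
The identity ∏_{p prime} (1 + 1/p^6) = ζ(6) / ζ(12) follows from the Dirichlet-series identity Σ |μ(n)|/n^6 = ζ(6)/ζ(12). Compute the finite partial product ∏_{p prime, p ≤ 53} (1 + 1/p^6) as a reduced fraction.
∏ = 360549358903447598496102606972302575686854635195266223026920975630213276302501208168000000/354490140797970318435085924328566932610522860437094896232244152761372626351680260596056897

The primes p ≤ 53 are [2, 3, 5, 7, 11, 13, 17, 19, 23, 29, 31, 37, 41, 43, 47, 53]. For each, (1 + 1/p^6) = (p^6 + 1)/p^6. Multiplying these fractions over p ∈ [2, 3, 5, 7, 11, 13, 17, 19, 23, 29, 31, 37, 41, 43, 47, 53] gives 360549358903447598496102606972302575686854635195266223026920975630213276302501208168000000/354490140797970318435085924328566932610522860437094896232244152761372626351680260596056897. (In the limit P → ∞ this tends to ζ(6)/ζ(12).)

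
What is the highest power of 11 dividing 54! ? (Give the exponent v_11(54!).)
v_11(54!) = 4

Legendre's formula: v_p(n!) = Σ_{k ≥ 1} ⌊n / p^k⌋. For p = 11, n = 54, the terms are:
  ⌊54/11^1⌋ = ⌊54/11⌋ = 4
(the next term ⌊54/11^2⌋ = 0, terminating the sum). Summing: v_11(54!) = 4 = 4.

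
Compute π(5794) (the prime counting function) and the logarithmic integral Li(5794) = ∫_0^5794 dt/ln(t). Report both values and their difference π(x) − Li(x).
π(5794) = 760;  Li(5794) ≈ 776.69;  π(x) − Li(x) ≈ -16.69.

Direct count of primes ≤ 5794 gives π(5794) = 760. Numerical evaluation of the logarithmic integral gives Li(5794) ≈ 776.69. The difference π(x) − Li(x) ≈ -16.69 is typically negative for small/moderate x (Li(x) overestimates), though Littlewood's theorem shows this sign changes infinitely often.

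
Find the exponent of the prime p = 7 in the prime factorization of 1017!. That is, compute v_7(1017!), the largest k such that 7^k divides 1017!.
v_7(1017!) = 167

Legendre's formula: v_p(n!) = Σ_{k ≥ 1} ⌊n / p^k⌋. For p = 7, n = 1017, the terms are:
  ⌊1017/7^1⌋ = ⌊1017/7⌋ = 145
  ⌊1017/7^2⌋ = ⌊1017/49⌋ = 20
  ⌊1017/7^3⌋ = ⌊1017/343⌋ = 2
(the next term ⌊1017/7^4⌋ = 0, terminating the sum). Summing: v_7(1017!) = 145 + 20 + 2 = 167.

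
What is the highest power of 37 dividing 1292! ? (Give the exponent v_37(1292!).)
v_37(1292!) = 34

Legendre's formula: v_p(n!) = Σ_{k ≥ 1} ⌊n / p^k⌋. For p = 37, n = 1292, the terms are:
  ⌊1292/37^1⌋ = ⌊1292/37⌋ = 34
(the next term ⌊1292/37^2⌋ = 0, terminating the sum). Summing: v_37(1292!) = 34 = 34.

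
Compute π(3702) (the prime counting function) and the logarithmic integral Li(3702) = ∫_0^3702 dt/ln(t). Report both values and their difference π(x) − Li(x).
π(3702) = 517;  Li(3702) ≈ 529.27;  π(x) − Li(x) ≈ -12.27.

Direct count of primes ≤ 3702 gives π(3702) = 517. Numerical evaluation of the logarithmic integral gives Li(3702) ≈ 529.27. The difference π(x) − Li(x) ≈ -12.27 is typically negative for small/moderate x (Li(x) overestimates), though Littlewood's theorem shows this sign changes infinitely often.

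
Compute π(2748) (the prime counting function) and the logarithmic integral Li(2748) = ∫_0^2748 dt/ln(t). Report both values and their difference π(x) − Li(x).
π(2748) = 400;  Li(2748) ≈ 411.11;  π(x) − Li(x) ≈ -11.11.

Direct count of primes ≤ 2748 gives π(2748) = 400. Numerical evaluation of the logarithmic integral gives Li(2748) ≈ 411.11. The difference π(x) − Li(x) ≈ -11.11 is typically negative for small/moderate x (Li(x) overestimates), though Littlewood's theorem shows this sign changes infinitely often.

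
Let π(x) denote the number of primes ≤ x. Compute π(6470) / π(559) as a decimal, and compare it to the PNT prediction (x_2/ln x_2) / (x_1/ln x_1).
π(6470)/π(559) = 839/102 ≈ 8.2255;  PNT prediction ≈ 8.3443.

π(559) = 102 and π(6470) = 839, so π(6470)/π(559) ≈ 8.2255. The PNT-predicted ratio is (6470/ln(6470)) / (559/ln(559)) ≈ 8.3443. The two agree to within a few percent, as expected.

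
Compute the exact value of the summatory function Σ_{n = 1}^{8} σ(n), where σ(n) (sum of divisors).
Σ_{n ≤ 8} σ(n) = 56

Compute σ(n) for each 1 ≤ n ≤ 8: σ(1) = 1, σ(2) = 3, σ(3) = 4, σ(4) = 7, σ(5) = 6, σ(6) = 12, σ(7) = 8, σ(8) = 15. Summing all 8 values: 56. (Average order: Σ_{n ≤ x} σ(n) ~ (π²/12) x². For x = 8, (π²/12)·8² ≈ 52.64.)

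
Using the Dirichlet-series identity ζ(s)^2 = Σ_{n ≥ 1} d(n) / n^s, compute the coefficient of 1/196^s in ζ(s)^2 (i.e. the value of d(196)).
d(196) = 9

ζ(s)^2 = (Σ 1/m^s)(Σ 1/k^s). The coefficient of 1/n^s in the product is the number of ordered pairs (m, k) with mk = n, which equals d(n). For n = 196, divisors are [1, 2, 4, 7, 14, 28, 49, 98, 196], so d(196) = 9.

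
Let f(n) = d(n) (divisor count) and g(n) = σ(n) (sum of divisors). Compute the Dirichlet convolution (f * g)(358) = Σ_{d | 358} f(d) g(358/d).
(d * σ)(358) = 910

Divisors of 358: [1, 2, 179, 358]. For each d | 358:
  d = 1: d(1) · σ(358/1) = 1 · 540 = 540
  d = 2: d(2) · σ(358/2) = 2 · 180 = 360
  d = 179: d(179) · σ(358/179) = 2 · 3 = 6
  d = 358: d(358) · σ(358/358) = 4 · 1 = 4
Summing: (d * σ)(358) = 540 + 360 + 6 + 4 = 910.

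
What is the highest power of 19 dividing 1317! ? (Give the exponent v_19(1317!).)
v_19(1317!) = 72

Legendre's formula: v_p(n!) = Σ_{k ≥ 1} ⌊n / p^k⌋. For p = 19, n = 1317, the terms are:
  ⌊1317/19^1⌋ = ⌊1317/19⌋ = 69
  ⌊1317/19^2⌋ = ⌊1317/361⌋ = 3
(the next term ⌊1317/19^3⌋ = 0, terminating the sum). Summing: v_19(1317!) = 69 + 3 = 72.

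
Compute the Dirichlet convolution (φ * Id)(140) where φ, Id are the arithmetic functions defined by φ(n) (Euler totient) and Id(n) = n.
(φ * Id)(140) = 936

Divisors of 140: [1, 2, 4, 5, 7, 10, 14, 20, 28, 35, 70, 140]. For each d | 140:
  d = 1: φ(1) · Id(140/1) = 1 · 140 = 140
  d = 2: φ(2) · Id(140/2) = 1 · 70 = 70
  d = 4: φ(4) · Id(140/4) = 2 · 35 = 70
  d = 5: φ(5) · Id(140/5) = 4 · 28 = 112
  d = 7: φ(7) · Id(140/7) = 6 · 20 = 120
  d = 10: φ(10) · Id(140/10) = 4 · 14 = 56
  d = 14: φ(14) · Id(140/14) = 6 · 10 = 60
  d = 20: φ(20) · Id(140/20) = 8 · 7 = 56
  d = 28: φ(28) · Id(140/28) = 12 · 5 = 60
  d = 35: φ(35) · Id(140/35) = 24 · 4 = 96
  d = 70: φ(70) · Id(140/70) = 24 · 2 = 48
  d = 140: φ(140) · Id(140/140) = 48 · 1 = 48
Summing: (φ * Id)(140) = 140 + 70 + 70 + 112 + 120 + 56 + 60 + 56 + 60 + 96 + 48 + 48 = 936.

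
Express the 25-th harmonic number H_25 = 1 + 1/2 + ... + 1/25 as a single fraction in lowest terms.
H_25 = 34052522467/8923714800

Direct summation: H_25 = 1 + 1/2 + ... + 1/25. The least common denominator is lcm(1, ..., 25) = 26771144400; over this denominator the numerator is 26771144400 + 13385572200 + 8923714800 + 6692786100 + 5354228880 + 4461857400 + 3824449200 + 3346393050 + 2974571600 + 2677114440 + 2433740400 + 2230928700 + 2059318800 + 1912224600 + 1784742960 + 1673196525 + 1574773200 + 1487285800 + 1409007600 + 1338557220 + 1274816400 + 1216870200 + 1163962800 + 1115464350 + 1070845776 = 102157567401, so H_25 = 102157567401/26771144400; reducing by gcd(102157567401, 26771144400) = 3 gives 34052522467/8923714800 ≈ 3.81596. (The PNT-adjacent estimate ln(25) + γ ≈ 3.79609 matches within O(1/n).)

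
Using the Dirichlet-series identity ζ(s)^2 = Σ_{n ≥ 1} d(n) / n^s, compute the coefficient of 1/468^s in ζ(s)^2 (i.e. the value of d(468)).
d(468) = 18

ζ(s)^2 = (Σ 1/m^s)(Σ 1/k^s). The coefficient of 1/n^s in the product is the number of ordered pairs (m, k) with mk = n, which equals d(n). For n = 468, divisors are [1, 2, 3, 4, 6, 9, 12, 13, 18, 26, 36, 39, 52, 78, 117, 156, 234, 468], so d(468) = 18.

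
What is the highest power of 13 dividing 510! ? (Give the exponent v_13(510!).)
v_13(510!) = 42

Legendre's formula: v_p(n!) = Σ_{k ≥ 1} ⌊n / p^k⌋. For p = 13, n = 510, the terms are:
  ⌊510/13^1⌋ = ⌊510/13⌋ = 39
  ⌊510/13^2⌋ = ⌊510/169⌋ = 3
(the next term ⌊510/13^3⌋ = 0, terminating the sum). Summing: v_13(510!) = 39 + 3 = 42.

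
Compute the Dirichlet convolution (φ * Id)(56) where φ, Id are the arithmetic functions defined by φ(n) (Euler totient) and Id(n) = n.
(φ * Id)(56) = 260

Divisors of 56: [1, 2, 4, 7, 8, 14, 28, 56]. For each d | 56:
  d = 1: φ(1) · Id(56/1) = 1 · 56 = 56
  d = 2: φ(2) · Id(56/2) = 1 · 28 = 28
  d = 4: φ(4) · Id(56/4) = 2 · 14 = 28
  d = 7: φ(7) · Id(56/7) = 6 · 8 = 48
  d = 8: φ(8) · Id(56/8) = 4 · 7 = 28
  d = 14: φ(14) · Id(56/14) = 6 · 4 = 24
  d = 28: φ(28) · Id(56/28) = 12 · 2 = 24
  d = 56: φ(56) · Id(56/56) = 24 · 1 = 24
Summing: (φ * Id)(56) = 56 + 28 + 28 + 48 + 28 + 24 + 24 + 24 = 260.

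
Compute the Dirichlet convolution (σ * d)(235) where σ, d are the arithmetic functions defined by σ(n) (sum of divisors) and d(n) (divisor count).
(σ * d)(235) = 400

Divisors of 235: [1, 5, 47, 235]. For each d | 235:
  d = 1: σ(1) · d(235/1) = 1 · 4 = 4
  d = 5: σ(5) · d(235/5) = 6 · 2 = 12
  d = 47: σ(47) · d(235/47) = 48 · 2 = 96
  d = 235: σ(235) · d(235/235) = 288 · 1 = 288
Summing: (σ * d)(235) = 4 + 12 + 96 + 288 = 400.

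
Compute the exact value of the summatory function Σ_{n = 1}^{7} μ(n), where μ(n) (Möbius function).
Σ_{n ≤ 7} μ(n) = -2

Compute μ(n) for each 1 ≤ n ≤ 7: μ(1) = 1, μ(2) = -1, μ(3) = -1, μ(4) = 0, μ(5) = -1, μ(6) = 1, μ(7) = -1. Summing all 7 values: -2. (Mertens function M(x) = Σ_{n ≤ x} μ(n); on average M(x) should be small (PNT ⟺ M(x) = o(x)).)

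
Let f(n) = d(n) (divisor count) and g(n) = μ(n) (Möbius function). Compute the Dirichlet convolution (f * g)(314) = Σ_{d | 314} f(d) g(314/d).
(d * μ)(314) = 1

Divisors of 314: [1, 2, 157, 314]. For each d | 314:
  d = 1: d(1) · μ(314/1) = 1 · 1 = 1
  d = 2: d(2) · μ(314/2) = 2 · -1 = -2
  d = 157: d(157) · μ(314/157) = 2 · -1 = -2
  d = 314: d(314) · μ(314/314) = 4 · 1 = 4
Summing: (d * μ)(314) = 1 + -2 + -2 + 4 = 1.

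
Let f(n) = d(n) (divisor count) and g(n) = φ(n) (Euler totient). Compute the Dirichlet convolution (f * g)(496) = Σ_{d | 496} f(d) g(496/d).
(d * φ)(496) = 992

Divisors of 496: [1, 2, 4, 8, 16, 31, 62, 124, 248, 496]. For each d | 496:
  d = 1: d(1) · φ(496/1) = 1 · 240 = 240
  d = 2: d(2) · φ(496/2) = 2 · 120 = 240
  d = 4: d(4) · φ(496/4) = 3 · 60 = 180
  d = 8: d(8) · φ(496/8) = 4 · 30 = 120
  d = 16: d(16) · φ(496/16) = 5 · 30 = 150
  d = 31: d(31) · φ(496/31) = 2 · 8 = 16
  d = 62: d(62) · φ(496/62) = 4 · 4 = 16
  d = 124: d(124) · φ(496/124) = 6 · 2 = 12
  d = 248: d(248) · φ(496/248) = 8 · 1 = 8
  d = 496: d(496) · φ(496/496) = 10 · 1 = 10
Summing: (d * φ)(496) = 240 + 240 + 180 + 120 + 150 + 16 + 16 + 12 + 8 + 10 = 992.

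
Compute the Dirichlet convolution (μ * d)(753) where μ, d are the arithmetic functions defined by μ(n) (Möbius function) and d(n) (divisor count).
(μ * d)(753) = 1

Divisors of 753: [1, 3, 251, 753]. For each d | 753:
  d = 1: μ(1) · d(753/1) = 1 · 4 = 4
  d = 3: μ(3) · d(753/3) = -1 · 2 = -2
  d = 251: μ(251) · d(753/251) = -1 · 2 = -2
  d = 753: μ(753) · d(753/753) = 1 · 1 = 1
Summing: (μ * d)(753) = 4 + -2 + -2 + 1 = 1.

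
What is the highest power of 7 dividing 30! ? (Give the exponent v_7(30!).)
v_7(30!) = 4

Legendre's formula: v_p(n!) = Σ_{k ≥ 1} ⌊n / p^k⌋. For p = 7, n = 30, the terms are:
  ⌊30/7^1⌋ = ⌊30/7⌋ = 4
(the next term ⌊30/7^2⌋ = 0, terminating the sum). Summing: v_7(30!) = 4 = 4.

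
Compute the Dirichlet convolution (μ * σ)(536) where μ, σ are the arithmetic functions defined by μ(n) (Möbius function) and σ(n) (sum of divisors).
(μ * σ)(536) = 536

Divisors of 536: [1, 2, 4, 8, 67, 134, 268, 536]. For each d | 536:
  d = 1: μ(1) · σ(536/1) = 1 · 1020 = 1020
  d = 2: μ(2) · σ(536/2) = -1 · 476 = -476
  d = 4: μ(4) · σ(536/4) = 0 · 204 = 0
  d = 8: μ(8) · σ(536/8) = 0 · 68 = 0
  d = 67: μ(67) · σ(536/67) = -1 · 15 = -15
  d = 134: μ(134) · σ(536/134) = 1 · 7 = 7
  d = 268: μ(268) · σ(536/268) = 0 · 3 = 0
  d = 536: μ(536) · σ(536/536) = 0 · 1 = 0
Summing: (μ * σ)(536) = 1020 + -476 + 0 + 0 + -15 + 7 + 0 + 0 = 536.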